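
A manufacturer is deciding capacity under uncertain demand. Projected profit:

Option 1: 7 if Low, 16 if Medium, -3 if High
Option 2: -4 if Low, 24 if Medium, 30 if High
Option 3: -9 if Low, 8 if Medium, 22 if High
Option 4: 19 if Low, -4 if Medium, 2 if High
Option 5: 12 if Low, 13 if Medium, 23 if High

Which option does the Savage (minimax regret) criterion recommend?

Option 5

Column bests: Low=19, Medium=24, High=30.
Option 1 regrets: 12, 8, 33 → max 33
Option 2 regrets: 23, 0, 0 → max 23
Option 3 regrets: 28, 16, 8 → max 28
Option 4 regrets: 0, 28, 28 → max 28
Option 5 regrets: 7, 11, 7 → max 11
Smallest max regret = 11 → Option 5.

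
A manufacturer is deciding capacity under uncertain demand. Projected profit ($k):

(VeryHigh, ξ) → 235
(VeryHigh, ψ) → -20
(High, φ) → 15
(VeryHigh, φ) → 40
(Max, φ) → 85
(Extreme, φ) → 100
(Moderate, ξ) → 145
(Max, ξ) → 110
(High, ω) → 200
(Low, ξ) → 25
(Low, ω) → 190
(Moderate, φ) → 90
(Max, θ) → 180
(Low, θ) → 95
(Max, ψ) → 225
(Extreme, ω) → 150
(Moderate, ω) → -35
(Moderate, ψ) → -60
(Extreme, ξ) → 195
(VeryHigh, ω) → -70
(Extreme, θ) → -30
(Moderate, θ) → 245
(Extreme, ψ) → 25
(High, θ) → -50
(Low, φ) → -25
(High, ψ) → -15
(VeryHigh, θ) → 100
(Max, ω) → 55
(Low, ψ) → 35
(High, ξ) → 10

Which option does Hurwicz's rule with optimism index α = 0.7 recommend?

Low: 0.7·190 + 0.3·(-25) = 125.5
Moderate: 0.7·245 + 0.3·(-60) = 153.5
High: 0.7·200 + 0.3·(-50) = 125
VeryHigh: 0.7·235 + 0.3·(-70) = 143.5
Extreme: 0.7·195 + 0.3·(-30) = 127.5
Max: 0.7·225 + 0.3·55 = 174
Highest Hurwicz score = 174 → Max.

Max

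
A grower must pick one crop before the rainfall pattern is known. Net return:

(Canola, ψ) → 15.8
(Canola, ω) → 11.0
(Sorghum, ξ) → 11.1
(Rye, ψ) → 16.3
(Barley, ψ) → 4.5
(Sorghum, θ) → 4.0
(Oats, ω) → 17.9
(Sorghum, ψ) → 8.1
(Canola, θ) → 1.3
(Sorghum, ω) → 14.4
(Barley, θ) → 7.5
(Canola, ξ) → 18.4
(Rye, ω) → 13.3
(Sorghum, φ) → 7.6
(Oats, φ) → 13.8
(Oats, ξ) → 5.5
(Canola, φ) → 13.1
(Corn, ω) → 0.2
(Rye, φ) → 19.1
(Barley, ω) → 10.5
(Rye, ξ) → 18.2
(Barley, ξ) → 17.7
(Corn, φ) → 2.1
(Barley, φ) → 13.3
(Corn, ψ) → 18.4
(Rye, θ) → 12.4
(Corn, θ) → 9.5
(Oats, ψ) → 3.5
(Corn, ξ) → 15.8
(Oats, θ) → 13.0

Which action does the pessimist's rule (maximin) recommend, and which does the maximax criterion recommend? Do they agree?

Row minima: Sorghum=4.0, Oats=3.5, Canola=1.3, Rye=12.4, Barley=4.5, Corn=0.2
Best worst-case = 12.4 → Rye.
Row maxima: Sorghum=14.4, Oats=17.9, Canola=18.4, Rye=19.1, Barley=17.7, Corn=18.4
Best best-case = 19.1 → Rye.

maximin → Rye; maximax → Rye (agree)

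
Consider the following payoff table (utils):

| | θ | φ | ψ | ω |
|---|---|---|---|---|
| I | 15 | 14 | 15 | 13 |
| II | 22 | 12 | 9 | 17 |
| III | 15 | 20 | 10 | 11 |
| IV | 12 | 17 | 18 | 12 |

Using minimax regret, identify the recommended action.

Column bests: θ=22, φ=20, ψ=18, ω=17.
I regrets: 7, 6, 3, 4 → max 7
II regrets: 0, 8, 9, 0 → max 9
III regrets: 7, 0, 8, 6 → max 8
IV regrets: 10, 3, 0, 5 → max 10
Smallest max regret = 7 → I.

I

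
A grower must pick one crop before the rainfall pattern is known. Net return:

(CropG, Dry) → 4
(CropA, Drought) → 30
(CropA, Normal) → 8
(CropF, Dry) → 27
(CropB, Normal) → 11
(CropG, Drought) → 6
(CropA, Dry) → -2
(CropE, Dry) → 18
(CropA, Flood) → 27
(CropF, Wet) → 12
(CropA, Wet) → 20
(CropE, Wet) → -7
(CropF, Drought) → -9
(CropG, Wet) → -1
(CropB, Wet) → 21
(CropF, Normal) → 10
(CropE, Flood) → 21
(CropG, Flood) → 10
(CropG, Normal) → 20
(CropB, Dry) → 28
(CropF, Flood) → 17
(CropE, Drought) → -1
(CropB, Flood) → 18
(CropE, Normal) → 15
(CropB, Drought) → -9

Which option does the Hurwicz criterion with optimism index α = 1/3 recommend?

CropA: 1/3·30 + 2/3·(-2) = 26/3
CropG: 1/3·20 + 2/3·(-1) = 6
CropE: 1/3·21 + 2/3·(-7) = 7/3
CropB: 1/3·28 + 2/3·(-9) = 10/3
CropF: 1/3·27 + 2/3·(-9) = 3
Highest Hurwicz score = 26/3 → CropA.

CropA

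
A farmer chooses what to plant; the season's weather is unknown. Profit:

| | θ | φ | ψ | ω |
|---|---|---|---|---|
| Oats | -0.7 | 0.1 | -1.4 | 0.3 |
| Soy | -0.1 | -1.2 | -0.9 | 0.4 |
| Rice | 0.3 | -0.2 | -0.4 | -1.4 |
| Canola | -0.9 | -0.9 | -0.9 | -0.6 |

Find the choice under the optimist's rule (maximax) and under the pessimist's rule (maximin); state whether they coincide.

Row maxima: Oats=0.3, Soy=0.4, Rice=0.3, Canola=-0.6
Best best-case = 0.4 → Soy.
Row minima: Oats=-1.4, Soy=-1.2, Rice=-1.4, Canola=-0.9
Best worst-case = -0.9 → Canola.

maximax → Soy; maximin → Canola (disagree)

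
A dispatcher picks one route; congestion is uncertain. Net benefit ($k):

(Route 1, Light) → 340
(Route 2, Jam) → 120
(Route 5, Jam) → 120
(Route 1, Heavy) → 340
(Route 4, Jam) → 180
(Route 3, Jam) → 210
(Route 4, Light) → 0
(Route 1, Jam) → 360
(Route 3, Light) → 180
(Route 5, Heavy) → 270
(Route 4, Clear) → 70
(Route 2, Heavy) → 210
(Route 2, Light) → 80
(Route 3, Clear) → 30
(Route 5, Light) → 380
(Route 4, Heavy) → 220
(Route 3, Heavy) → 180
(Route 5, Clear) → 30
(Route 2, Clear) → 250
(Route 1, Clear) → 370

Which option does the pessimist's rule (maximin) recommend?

Row minima: Route 1=340, Route 2=80, Route 3=30, Route 4=0, Route 5=30
Best worst-case = 340 → Route 1.

Route 1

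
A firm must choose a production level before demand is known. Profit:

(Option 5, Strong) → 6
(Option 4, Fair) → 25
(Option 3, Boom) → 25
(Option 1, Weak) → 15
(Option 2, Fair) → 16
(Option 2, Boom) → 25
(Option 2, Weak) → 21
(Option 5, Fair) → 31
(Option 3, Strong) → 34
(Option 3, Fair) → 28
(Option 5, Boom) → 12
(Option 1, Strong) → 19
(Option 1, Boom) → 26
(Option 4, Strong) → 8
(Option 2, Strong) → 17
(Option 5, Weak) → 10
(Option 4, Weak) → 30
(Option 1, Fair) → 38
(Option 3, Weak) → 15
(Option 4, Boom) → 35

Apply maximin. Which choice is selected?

Row minima: Option 1=15, Option 2=16, Option 3=15, Option 4=8, Option 5=6
Best worst-case = 16 → Option 2.

Option 2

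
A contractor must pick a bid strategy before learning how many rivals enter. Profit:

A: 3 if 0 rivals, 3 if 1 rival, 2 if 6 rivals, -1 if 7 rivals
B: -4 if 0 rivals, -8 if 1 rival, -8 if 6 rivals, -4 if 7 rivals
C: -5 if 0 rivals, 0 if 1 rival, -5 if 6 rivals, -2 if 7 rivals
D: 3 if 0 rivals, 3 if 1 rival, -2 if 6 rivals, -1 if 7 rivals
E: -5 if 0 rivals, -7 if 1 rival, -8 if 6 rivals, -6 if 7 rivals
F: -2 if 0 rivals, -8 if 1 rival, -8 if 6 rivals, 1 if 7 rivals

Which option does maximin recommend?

A

Row minima: A=-1, B=-8, C=-5, D=-2, E=-8, F=-8
Best worst-case = -1 → A.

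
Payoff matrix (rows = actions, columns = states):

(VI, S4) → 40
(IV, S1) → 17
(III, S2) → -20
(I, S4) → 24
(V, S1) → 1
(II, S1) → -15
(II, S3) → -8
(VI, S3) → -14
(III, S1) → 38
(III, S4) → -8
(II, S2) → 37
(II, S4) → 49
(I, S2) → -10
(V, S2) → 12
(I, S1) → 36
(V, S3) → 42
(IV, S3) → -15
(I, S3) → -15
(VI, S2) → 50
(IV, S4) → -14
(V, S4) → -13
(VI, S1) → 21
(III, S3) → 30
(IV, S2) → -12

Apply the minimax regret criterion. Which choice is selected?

II

Column bests: S1=38, S2=50, S3=42, S4=49.
I regrets: 2, 60, 57, 25 → max 60
II regrets: 53, 13, 50, 0 → max 53
III regrets: 0, 70, 12, 57 → max 70
IV regrets: 21, 62, 57, 63 → max 63
V regrets: 37, 38, 0, 62 → max 62
VI regrets: 17, 0, 56, 9 → max 56
Smallest max regret = 53 → II.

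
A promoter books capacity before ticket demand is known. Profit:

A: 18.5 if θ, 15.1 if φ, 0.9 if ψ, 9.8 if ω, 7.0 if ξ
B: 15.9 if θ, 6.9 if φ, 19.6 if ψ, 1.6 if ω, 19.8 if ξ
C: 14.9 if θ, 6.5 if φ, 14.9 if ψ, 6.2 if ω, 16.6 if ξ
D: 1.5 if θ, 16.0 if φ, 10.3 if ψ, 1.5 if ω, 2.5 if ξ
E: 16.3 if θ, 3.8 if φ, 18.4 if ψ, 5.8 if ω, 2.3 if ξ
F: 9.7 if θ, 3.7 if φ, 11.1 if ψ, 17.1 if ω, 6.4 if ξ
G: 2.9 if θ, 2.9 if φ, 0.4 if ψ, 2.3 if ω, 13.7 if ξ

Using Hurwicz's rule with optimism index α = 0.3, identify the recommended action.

A: 0.3·18.5 + 0.7·0.9 = 6.18
B: 0.3·19.8 + 0.7·1.6 = 7.06
C: 0.3·16.6 + 0.7·6.2 = 9.32
D: 0.3·16.0 + 0.7·1.5 = 5.85
E: 0.3·18.4 + 0.7·2.3 = 7.13
F: 0.3·17.1 + 0.7·3.7 = 7.72
G: 0.3·13.7 + 0.7·0.4 = 4.39
Highest Hurwicz score = 9.32 → C.

C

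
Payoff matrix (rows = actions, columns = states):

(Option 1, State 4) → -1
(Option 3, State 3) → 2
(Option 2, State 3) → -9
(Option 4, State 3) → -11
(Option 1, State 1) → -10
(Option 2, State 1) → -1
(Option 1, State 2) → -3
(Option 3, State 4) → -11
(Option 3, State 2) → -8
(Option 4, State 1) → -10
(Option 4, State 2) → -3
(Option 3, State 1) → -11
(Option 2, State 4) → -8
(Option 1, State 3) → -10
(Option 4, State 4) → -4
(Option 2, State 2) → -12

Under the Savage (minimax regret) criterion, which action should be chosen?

Column bests: State 1=-1, State 2=-3, State 3=2, State 4=-1.
Option 1 regrets: 9, 0, 12, 0 → max 12
Option 2 regrets: 0, 9, 11, 7 → max 11
Option 3 regrets: 10, 5, 0, 10 → max 10
Option 4 regrets: 9, 0, 13, 3 → max 13
Smallest max regret = 10 → Option 3.

Option 3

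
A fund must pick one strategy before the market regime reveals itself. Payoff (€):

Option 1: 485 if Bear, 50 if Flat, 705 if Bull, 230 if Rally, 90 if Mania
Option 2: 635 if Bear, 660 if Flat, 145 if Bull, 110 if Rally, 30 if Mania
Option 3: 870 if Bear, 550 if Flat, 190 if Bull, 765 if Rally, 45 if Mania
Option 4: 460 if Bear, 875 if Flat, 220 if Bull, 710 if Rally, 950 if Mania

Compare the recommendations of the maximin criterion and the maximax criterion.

maximin → Option 4; maximax → Option 4 (agree)

Row minima: Option 1=50, Option 2=30, Option 3=45, Option 4=220
Best worst-case = 220 → Option 4.
Row maxima: Option 1=705, Option 2=660, Option 3=870, Option 4=950
Best best-case = 950 → Option 4.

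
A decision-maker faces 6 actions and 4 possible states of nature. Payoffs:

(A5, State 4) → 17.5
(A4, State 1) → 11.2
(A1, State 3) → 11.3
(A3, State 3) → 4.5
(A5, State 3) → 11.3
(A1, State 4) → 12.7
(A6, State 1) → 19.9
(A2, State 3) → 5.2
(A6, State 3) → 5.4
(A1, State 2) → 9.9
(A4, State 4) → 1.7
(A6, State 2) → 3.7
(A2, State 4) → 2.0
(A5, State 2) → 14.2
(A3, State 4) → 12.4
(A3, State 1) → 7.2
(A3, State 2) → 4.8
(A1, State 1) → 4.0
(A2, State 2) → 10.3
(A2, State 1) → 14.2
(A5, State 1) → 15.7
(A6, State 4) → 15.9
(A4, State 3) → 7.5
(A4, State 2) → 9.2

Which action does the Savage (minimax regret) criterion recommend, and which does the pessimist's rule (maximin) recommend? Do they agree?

minimax regret → A5; maximin → A5 (agree)

Column bests: State 1=19.9, State 2=14.2, State 3=11.3, State 4=17.5.
A1 regrets: 15.9, 4.3, 0.0, 4.8 → max 15.9
A2 regrets: 5.7, 3.9, 6.1, 15.5 → max 15.5
A3 regrets: 12.7, 9.4, 6.8, 5.1 → max 12.7
A4 regrets: 8.7, 5.0, 3.8, 15.8 → max 15.8
A5 regrets: 4.2, 0.0, 0.0, 0.0 → max 4.2
A6 regrets: 0.0, 10.5, 5.9, 1.6 → max 10.5
Smallest max regret = 4.2 → A5.
Row minima: A1=4.0, A2=2.0, A3=4.5, A4=1.7, A5=11.3, A6=3.7
Best worst-case = 11.3 → A5.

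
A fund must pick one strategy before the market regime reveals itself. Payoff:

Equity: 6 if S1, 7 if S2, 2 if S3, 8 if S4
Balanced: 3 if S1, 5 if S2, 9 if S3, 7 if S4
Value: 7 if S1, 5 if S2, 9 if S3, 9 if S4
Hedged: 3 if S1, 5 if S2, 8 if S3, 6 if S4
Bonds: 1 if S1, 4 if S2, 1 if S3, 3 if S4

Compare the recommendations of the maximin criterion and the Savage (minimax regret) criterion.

maximin → Value; minimax regret → Value (agree)

Row minima: Equity=2, Balanced=3, Value=5, Hedged=3, Bonds=1
Best worst-case = 5 → Value.
Column bests: S1=7, S2=7, S3=9, S4=9.
Equity regrets: 1, 0, 7, 1 → max 7
Balanced regrets: 4, 2, 0, 2 → max 4
Value regrets: 0, 2, 0, 0 → max 2
Hedged regrets: 4, 2, 1, 3 → max 4
Bonds regrets: 6, 3, 8, 6 → max 8
Smallest max regret = 2 → Value.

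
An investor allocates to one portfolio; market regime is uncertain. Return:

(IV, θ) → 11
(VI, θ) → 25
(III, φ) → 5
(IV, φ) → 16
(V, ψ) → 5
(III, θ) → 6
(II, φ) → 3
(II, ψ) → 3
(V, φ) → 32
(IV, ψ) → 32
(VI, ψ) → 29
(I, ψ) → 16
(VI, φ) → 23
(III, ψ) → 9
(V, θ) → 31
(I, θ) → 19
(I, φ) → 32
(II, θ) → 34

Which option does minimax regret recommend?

Column bests: θ=34, φ=32, ψ=32.
I regrets: 15, 0, 16 → max 16
II regrets: 0, 29, 29 → max 29
III regrets: 28, 27, 23 → max 28
IV regrets: 23, 16, 0 → max 23
V regrets: 3, 0, 27 → max 27
VI regrets: 9, 9, 3 → max 9
Smallest max regret = 9 → VI.

VI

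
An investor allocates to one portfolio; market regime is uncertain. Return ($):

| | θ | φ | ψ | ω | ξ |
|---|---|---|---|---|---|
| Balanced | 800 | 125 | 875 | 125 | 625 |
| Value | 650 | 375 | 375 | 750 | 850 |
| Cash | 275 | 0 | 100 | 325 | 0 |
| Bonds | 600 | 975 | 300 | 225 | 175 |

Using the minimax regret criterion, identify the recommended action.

Column bests: θ=800, φ=975, ψ=875, ω=750, ξ=850.
Balanced regrets: 0, 850, 0, 625, 225 → max 850
Value regrets: 150, 600, 500, 0, 0 → max 600
Cash regrets: 525, 975, 775, 425, 850 → max 975
Bonds regrets: 200, 0, 575, 525, 675 → max 675
Smallest max regret = 600 → Value.

Value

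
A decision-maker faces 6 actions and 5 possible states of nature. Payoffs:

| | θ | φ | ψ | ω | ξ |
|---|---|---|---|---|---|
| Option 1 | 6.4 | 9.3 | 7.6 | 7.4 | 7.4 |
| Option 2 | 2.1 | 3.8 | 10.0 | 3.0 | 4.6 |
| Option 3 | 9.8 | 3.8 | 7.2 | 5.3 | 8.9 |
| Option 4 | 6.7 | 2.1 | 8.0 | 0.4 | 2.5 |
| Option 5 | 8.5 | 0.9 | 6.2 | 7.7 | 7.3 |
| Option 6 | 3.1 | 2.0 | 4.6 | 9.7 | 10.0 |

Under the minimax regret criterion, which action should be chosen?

Option 1

Column bests: θ=9.8, φ=9.3, ψ=10.0, ω=9.7, ξ=10.0.
Option 1 regrets: 3.4, 0.0, 2.4, 2.3, 2.6 → max 3.4
Option 2 regrets: 7.7, 5.5, 0.0, 6.7, 5.4 → max 7.7
Option 3 regrets: 0.0, 5.5, 2.8, 4.4, 1.1 → max 5.5
Option 4 regrets: 3.1, 7.2, 2.0, 9.3, 7.5 → max 9.3
Option 5 regrets: 1.3, 8.4, 3.8, 2.0, 2.7 → max 8.4
Option 6 regrets: 6.7, 7.3, 5.4, 0.0, 0.0 → max 7.3
Smallest max regret = 3.4 → Option 1.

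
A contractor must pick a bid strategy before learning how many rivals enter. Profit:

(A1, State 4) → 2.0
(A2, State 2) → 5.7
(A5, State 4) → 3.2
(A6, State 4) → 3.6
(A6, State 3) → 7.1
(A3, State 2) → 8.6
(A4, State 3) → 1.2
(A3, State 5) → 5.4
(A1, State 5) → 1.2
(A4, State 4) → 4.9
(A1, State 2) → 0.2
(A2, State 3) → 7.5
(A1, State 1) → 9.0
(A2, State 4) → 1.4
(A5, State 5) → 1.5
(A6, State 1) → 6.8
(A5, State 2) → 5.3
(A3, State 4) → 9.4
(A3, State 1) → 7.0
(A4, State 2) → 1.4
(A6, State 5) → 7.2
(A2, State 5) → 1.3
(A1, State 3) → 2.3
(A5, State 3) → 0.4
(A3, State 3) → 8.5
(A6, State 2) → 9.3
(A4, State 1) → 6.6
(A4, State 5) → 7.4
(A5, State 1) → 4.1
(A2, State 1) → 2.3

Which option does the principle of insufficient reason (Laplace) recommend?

Row averages: A1=2.94, A2=3.64, A3=7.78, A4=4.3, A5=2.9, A6=6.8
Highest average = 7.78 → A3.

A3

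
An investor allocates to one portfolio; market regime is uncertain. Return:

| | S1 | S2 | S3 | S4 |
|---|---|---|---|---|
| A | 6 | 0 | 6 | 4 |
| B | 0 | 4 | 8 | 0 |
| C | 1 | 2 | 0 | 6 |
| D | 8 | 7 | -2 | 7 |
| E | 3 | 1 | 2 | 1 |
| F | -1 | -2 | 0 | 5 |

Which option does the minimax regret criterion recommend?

Column bests: S1=8, S2=7, S3=8, S4=7.
A regrets: 2, 7, 2, 3 → max 7
B regrets: 8, 3, 0, 7 → max 8
C regrets: 7, 5, 8, 1 → max 8
D regrets: 0, 0, 10, 0 → max 10
E regrets: 5, 6, 6, 6 → max 6
F regrets: 9, 9, 8, 2 → max 9
Smallest max regret = 6 → E.

E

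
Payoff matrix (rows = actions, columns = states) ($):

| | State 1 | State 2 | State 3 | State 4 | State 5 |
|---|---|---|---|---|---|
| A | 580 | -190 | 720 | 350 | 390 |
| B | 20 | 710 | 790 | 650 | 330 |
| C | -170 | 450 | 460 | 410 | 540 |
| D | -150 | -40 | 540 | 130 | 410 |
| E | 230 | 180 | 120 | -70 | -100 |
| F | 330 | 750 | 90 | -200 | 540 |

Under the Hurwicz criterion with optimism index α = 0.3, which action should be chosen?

A: 0.3·720 + 0.7·(-190) = 83
B: 0.3·790 + 0.7·20 = 251
C: 0.3·540 + 0.7·(-170) = 43
D: 0.3·540 + 0.7·(-150) = 57
E: 0.3·230 + 0.7·(-100) = -1
F: 0.3·750 + 0.7·(-200) = 85
Highest Hurwicz score = 251 → B.

B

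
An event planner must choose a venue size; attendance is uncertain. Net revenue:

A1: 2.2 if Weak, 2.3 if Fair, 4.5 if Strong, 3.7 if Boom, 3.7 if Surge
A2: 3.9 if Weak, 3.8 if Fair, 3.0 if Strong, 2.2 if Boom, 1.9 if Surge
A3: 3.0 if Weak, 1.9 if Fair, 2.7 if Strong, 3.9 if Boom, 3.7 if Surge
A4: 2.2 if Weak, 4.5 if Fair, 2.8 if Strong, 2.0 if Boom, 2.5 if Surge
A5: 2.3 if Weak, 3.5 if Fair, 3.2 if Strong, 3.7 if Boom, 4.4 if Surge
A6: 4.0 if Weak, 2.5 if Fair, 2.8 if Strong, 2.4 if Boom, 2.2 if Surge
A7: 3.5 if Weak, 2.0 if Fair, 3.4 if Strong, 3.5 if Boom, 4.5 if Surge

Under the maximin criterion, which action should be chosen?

A5

Row minima: A1=2.2, A2=1.9, A3=1.9, A4=2.0, A5=2.3, A6=2.2, A7=2.0
Best worst-case = 2.3 → A5.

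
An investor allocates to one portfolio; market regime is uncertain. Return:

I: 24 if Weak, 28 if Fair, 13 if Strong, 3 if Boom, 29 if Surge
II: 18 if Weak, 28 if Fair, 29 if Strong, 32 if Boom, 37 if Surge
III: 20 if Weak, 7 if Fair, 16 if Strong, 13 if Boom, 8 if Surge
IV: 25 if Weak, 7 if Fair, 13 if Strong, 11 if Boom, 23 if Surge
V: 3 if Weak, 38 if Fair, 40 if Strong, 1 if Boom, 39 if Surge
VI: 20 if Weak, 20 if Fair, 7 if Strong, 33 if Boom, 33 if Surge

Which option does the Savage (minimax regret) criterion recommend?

Column bests: Weak=25, Fair=38, Strong=40, Boom=33, Surge=39.
I regrets: 1, 10, 27, 30, 10 → max 30
II regrets: 7, 10, 11, 1, 2 → max 11
III regrets: 5, 31, 24, 20, 31 → max 31
IV regrets: 0, 31, 27, 22, 16 → max 31
V regrets: 22, 0, 0, 32, 0 → max 32
VI regrets: 5, 18, 33, 0, 6 → max 33
Smallest max regret = 11 → II.

II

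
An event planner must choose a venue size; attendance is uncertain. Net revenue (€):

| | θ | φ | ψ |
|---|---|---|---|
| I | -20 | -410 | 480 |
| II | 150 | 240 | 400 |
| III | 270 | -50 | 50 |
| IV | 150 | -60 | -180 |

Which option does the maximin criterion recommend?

Row minima: I=-410, II=150, III=-50, IV=-180
Best worst-case = 150 → II.

II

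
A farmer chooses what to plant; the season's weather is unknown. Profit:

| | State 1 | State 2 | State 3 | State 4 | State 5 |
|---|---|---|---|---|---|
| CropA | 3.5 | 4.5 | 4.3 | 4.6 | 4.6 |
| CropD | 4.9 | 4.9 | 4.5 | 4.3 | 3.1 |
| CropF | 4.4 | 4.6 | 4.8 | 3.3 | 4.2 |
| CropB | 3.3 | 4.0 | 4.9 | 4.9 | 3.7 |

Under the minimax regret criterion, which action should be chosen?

CropA

Column bests: State 1=4.9, State 2=4.9, State 3=4.9, State 4=4.9, State 5=4.6.
CropA regrets: 1.4, 0.4, 0.6, 0.3, 0.0 → max 1.4
CropD regrets: 0.0, 0.0, 0.4, 0.6, 1.5 → max 1.5
CropF regrets: 0.5, 0.3, 0.1, 1.6, 0.4 → max 1.6
CropB regrets: 1.6, 0.9, 0.0, 0.0, 0.9 → max 1.6
Smallest max regret = 1.4 → CropA.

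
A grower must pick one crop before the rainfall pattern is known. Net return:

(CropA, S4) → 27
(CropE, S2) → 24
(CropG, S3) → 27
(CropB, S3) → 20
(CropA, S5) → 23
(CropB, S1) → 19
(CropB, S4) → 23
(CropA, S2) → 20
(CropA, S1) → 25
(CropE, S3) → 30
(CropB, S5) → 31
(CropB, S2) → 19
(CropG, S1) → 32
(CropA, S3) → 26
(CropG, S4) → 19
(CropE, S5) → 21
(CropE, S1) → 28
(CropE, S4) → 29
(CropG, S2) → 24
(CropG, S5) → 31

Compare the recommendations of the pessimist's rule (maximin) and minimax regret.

maximin → CropE; minimax regret → CropA (disagree)

Row minima: CropG=19, CropE=21, CropA=20, CropB=19
Best worst-case = 21 → CropE.
Column bests: S1=32, S2=24, S3=30, S4=29, S5=31.
CropG regrets: 0, 0, 3, 10, 0 → max 10
CropE regrets: 4, 0, 0, 0, 10 → max 10
CropA regrets: 7, 4, 4, 2, 8 → max 8
CropB regrets: 13, 5, 10, 6, 0 → max 13
Smallest max regret = 8 → CropA.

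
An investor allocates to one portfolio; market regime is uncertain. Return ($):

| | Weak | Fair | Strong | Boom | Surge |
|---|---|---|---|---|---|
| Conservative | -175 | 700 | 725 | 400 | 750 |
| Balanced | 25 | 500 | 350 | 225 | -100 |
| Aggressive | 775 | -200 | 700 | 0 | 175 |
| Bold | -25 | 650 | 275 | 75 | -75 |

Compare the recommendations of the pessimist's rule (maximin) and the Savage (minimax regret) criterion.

Row minima: Conservative=-175, Balanced=-100, Aggressive=-200, Bold=-75
Best worst-case = -75 → Bold.
Column bests: Weak=775, Fair=700, Strong=725, Boom=400, Surge=750.
Conservative regrets: 950, 0, 0, 0, 0 → max 950
Balanced regrets: 750, 200, 375, 175, 850 → max 850
Aggressive regrets: 0, 900, 25, 400, 575 → max 900
Bold regrets: 800, 50, 450, 325, 825 → max 825
Smallest max regret = 825 → Bold.

maximin → Bold; minimax regret → Bold (agree)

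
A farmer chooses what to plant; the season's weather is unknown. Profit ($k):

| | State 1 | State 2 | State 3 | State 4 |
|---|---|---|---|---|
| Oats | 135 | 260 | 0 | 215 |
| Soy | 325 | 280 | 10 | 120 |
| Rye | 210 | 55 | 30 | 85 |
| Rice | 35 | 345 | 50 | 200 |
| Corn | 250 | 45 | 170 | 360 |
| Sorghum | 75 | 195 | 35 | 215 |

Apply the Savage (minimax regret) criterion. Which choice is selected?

Oats

Column bests: State 1=325, State 2=345, State 3=170, State 4=360.
Oats regrets: 190, 85, 170, 145 → max 190
Soy regrets: 0, 65, 160, 240 → max 240
Rye regrets: 115, 290, 140, 275 → max 290
Rice regrets: 290, 0, 120, 160 → max 290
Corn regrets: 75, 300, 0, 0 → max 300
Sorghum regrets: 250, 150, 135, 145 → max 250
Smallest max regret = 190 → Oats.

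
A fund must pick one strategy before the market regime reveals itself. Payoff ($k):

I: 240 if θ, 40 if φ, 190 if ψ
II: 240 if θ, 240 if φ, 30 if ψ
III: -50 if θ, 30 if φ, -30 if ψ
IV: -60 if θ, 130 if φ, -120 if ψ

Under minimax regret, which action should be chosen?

Column bests: θ=240, φ=240, ψ=190.
I regrets: 0, 200, 0 → max 200
II regrets: 0, 0, 160 → max 160
III regrets: 290, 210, 220 → max 290
IV regrets: 300, 110, 310 → max 310
Smallest max regret = 160 → II.

II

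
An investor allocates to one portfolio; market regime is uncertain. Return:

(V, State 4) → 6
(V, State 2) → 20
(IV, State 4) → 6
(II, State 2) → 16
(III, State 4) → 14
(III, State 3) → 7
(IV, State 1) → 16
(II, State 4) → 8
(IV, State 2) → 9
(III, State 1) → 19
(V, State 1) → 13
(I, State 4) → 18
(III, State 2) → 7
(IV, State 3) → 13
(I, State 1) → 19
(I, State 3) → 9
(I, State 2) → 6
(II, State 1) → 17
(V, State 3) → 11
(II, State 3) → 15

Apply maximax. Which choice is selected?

V

Row maxima: I=19, II=17, III=19, IV=16, V=20
Best best-case = 20 → V.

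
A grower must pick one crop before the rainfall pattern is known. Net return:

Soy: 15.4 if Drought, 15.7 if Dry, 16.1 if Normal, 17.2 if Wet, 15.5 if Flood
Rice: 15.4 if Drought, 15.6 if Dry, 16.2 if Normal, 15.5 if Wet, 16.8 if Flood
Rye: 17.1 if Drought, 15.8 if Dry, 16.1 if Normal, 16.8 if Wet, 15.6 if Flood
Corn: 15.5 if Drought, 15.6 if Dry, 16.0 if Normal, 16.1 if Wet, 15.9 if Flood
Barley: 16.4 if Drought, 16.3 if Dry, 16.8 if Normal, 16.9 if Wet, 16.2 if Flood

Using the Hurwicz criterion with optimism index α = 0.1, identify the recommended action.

Soy: 0.1·17.2 + 0.9·15.4 = 15.58
Rice: 0.1·16.8 + 0.9·15.4 = 15.54
Rye: 0.1·17.1 + 0.9·15.6 = 15.75
Corn: 0.1·16.1 + 0.9·15.5 = 15.56
Barley: 0.1·16.9 + 0.9·16.2 = 16.27
Highest Hurwicz score = 16.27 → Barley.

Barley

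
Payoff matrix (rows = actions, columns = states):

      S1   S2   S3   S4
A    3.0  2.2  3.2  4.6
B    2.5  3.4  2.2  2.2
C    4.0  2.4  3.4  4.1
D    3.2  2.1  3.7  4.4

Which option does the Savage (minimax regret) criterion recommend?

C

Column bests: S1=4.0, S2=3.4, S3=3.7, S4=4.6.
A regrets: 1.0, 1.2, 0.5, 0.0 → max 1.2
B regrets: 1.5, 0.0, 1.5, 2.4 → max 2.4
C regrets: 0.0, 1.0, 0.3, 0.5 → max 1.0
D regrets: 0.8, 1.3, 0.0, 0.2 → max 1.3
Smallest max regret = 1.0 → C.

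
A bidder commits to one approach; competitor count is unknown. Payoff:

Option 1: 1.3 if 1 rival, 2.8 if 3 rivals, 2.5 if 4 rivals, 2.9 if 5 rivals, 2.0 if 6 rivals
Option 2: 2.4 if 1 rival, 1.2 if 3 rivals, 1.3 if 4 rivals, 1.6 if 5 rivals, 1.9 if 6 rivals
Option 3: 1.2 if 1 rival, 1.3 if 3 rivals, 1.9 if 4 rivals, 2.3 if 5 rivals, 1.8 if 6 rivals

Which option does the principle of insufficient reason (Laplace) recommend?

Option 1

Row averages: Option 1=2.3, Option 2=1.68, Option 3=1.7
Highest average = 2.3 → Option 1.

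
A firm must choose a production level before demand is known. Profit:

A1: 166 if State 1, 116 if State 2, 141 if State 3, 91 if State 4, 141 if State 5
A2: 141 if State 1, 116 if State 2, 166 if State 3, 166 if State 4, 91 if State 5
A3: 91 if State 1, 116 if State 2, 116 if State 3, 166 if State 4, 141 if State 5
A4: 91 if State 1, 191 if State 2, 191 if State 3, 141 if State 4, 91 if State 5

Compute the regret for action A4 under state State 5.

Best payoff under State 5 is 141.
Regret = 141 − 91 = 50.

50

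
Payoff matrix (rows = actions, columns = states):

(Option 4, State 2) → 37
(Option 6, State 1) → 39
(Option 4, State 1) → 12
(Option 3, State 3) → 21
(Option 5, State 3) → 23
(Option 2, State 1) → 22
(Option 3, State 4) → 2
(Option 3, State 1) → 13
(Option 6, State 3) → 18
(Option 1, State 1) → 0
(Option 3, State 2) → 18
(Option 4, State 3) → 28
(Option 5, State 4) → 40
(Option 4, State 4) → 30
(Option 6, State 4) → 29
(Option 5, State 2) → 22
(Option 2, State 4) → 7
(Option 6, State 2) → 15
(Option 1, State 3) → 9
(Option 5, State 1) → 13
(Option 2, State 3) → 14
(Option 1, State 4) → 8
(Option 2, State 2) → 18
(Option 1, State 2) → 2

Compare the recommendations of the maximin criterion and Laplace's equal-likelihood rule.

Row minima: Option 1=0, Option 2=7, Option 3=2, Option 4=12, Option 5=13, Option 6=15
Best worst-case = 15 → Option 6.
Row averages: Option 1=4.75, Option 2=15.25, Option 3=13.5, Option 4=26.75, Option 5=24.5, Option 6=25.25
Highest average = 26.75 → Option 4.

maximin → Option 6; laplace → Option 4 (disagree)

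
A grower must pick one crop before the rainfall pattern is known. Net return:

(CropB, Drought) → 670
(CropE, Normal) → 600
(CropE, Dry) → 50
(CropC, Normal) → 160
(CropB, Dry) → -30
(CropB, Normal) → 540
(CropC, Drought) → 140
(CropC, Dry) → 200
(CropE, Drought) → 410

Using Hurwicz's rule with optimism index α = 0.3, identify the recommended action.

CropE

CropE: 0.3·600 + 0.7·50 = 215
CropB: 0.3·670 + 0.7·(-30) = 180
CropC: 0.3·200 + 0.7·140 = 158
Highest Hurwicz score = 215 → CropE.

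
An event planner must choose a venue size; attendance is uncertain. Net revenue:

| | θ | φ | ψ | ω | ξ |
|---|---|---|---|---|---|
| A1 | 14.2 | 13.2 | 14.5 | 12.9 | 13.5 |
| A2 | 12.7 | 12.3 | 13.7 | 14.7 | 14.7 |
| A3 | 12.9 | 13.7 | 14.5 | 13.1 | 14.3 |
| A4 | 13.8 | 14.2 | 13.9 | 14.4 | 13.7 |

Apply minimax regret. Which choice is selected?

A4

Column bests: θ=14.2, φ=14.2, ψ=14.5, ω=14.7, ξ=14.7.
A1 regrets: 0.0, 1.0, 0.0, 1.8, 1.2 → max 1.8
A2 regrets: 1.5, 1.9, 0.8, 0.0, 0.0 → max 1.9
A3 regrets: 1.3, 0.5, 0.0, 1.6, 0.4 → max 1.6
A4 regrets: 0.4, 0.0, 0.6, 0.3, 1.0 → max 1.0
Smallest max regret = 1.0 → A4.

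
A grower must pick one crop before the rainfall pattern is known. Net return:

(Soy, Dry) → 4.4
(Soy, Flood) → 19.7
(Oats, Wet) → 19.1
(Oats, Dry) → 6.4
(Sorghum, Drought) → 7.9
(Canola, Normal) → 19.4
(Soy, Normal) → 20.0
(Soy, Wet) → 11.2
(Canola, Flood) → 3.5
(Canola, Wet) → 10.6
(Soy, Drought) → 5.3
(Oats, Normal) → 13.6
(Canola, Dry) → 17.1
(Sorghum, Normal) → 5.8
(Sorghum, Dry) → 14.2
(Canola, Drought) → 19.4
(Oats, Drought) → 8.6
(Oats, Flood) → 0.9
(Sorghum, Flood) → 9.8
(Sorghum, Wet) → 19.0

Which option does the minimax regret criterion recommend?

Soy

Column bests: Drought=19.4, Dry=17.1, Normal=20.0, Wet=19.1, Flood=19.7.
Canola regrets: 0.0, 0.0, 0.6, 8.5, 16.2 → max 16.2
Oats regrets: 10.8, 10.7, 6.4, 0.0, 18.8 → max 18.8
Soy regrets: 14.1, 12.7, 0.0, 7.9, 0.0 → max 14.1
Sorghum regrets: 11.5, 2.9, 14.2, 0.1, 9.9 → max 14.2
Smallest max regret = 14.1 → Soy.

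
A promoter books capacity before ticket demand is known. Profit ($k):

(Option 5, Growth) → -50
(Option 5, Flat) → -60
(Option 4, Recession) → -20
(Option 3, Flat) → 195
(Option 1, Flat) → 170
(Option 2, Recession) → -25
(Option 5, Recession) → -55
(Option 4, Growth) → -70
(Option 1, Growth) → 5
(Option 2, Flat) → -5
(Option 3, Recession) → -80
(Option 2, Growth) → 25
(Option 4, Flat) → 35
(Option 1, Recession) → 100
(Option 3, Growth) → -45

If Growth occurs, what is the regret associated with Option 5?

75

Best payoff under Growth is 25.
Regret = 25 − (-50) = 75.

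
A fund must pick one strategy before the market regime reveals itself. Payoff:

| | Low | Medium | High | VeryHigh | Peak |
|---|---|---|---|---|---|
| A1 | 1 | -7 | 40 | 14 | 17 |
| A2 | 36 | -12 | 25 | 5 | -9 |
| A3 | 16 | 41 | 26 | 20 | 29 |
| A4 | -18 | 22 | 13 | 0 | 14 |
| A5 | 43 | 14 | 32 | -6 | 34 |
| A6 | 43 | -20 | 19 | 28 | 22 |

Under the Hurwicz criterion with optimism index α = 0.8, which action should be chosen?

A3

A1: 0.8·40 + 0.2·(-7) = 30.6
A2: 0.8·36 + 0.2·(-12) = 26.4
A3: 0.8·41 + 0.2·16 = 36
A4: 0.8·22 + 0.2·(-18) = 14
A5: 0.8·43 + 0.2·(-6) = 33.2
A6: 0.8·43 + 0.2·(-20) = 30.4
Highest Hurwicz score = 36 → A3.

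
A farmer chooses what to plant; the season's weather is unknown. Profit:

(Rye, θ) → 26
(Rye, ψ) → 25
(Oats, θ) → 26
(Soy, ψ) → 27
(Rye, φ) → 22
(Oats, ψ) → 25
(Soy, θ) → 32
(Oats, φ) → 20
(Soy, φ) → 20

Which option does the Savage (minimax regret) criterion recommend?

Column bests: θ=32, φ=22, ψ=27.
Rye regrets: 6, 0, 2 → max 6
Oats regrets: 6, 2, 2 → max 6
Soy regrets: 0, 2, 0 → max 2
Smallest max regret = 2 → Soy.

Soy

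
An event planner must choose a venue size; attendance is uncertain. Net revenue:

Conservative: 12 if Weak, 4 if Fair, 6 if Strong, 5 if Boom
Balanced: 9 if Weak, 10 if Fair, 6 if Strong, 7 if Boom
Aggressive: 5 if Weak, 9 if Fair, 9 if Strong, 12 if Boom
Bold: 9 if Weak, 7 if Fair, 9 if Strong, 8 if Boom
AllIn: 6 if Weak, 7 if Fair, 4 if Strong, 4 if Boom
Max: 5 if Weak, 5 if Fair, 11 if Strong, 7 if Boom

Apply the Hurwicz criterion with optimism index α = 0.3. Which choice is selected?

Conservative: 0.3·12 + 0.7·4 = 6.4
Balanced: 0.3·10 + 0.7·6 = 7.2
Aggressive: 0.3·12 + 0.7·5 = 7.1
Bold: 0.3·9 + 0.7·7 = 7.6
AllIn: 0.3·7 + 0.7·4 = 4.9
Max: 0.3·11 + 0.7·5 = 6.8
Highest Hurwicz score = 7.6 → Bold.

Bold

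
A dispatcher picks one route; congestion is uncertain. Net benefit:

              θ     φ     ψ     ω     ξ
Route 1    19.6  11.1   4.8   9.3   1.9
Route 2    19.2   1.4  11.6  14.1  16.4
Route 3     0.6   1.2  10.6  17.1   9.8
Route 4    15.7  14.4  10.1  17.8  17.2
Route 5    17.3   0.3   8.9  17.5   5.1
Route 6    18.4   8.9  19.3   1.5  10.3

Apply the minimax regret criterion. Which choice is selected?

Route 4

Column bests: θ=19.6, φ=14.4, ψ=19.3, ω=17.8, ξ=17.2.
Route 1 regrets: 0.0, 3.3, 14.5, 8.5, 15.3 → max 15.3
Route 2 regrets: 0.4, 13.0, 7.7, 3.7, 0.8 → max 13.0
Route 3 regrets: 19.0, 13.2, 8.7, 0.7, 7.4 → max 19.0
Route 4 regrets: 3.9, 0.0, 9.2, 0.0, 0.0 → max 9.2
Route 5 regrets: 2.3, 14.1, 10.4, 0.3, 12.1 → max 14.1
Route 6 regrets: 1.2, 5.5, 0.0, 16.3, 6.9 → max 16.3
Smallest max regret = 9.2 → Route 4.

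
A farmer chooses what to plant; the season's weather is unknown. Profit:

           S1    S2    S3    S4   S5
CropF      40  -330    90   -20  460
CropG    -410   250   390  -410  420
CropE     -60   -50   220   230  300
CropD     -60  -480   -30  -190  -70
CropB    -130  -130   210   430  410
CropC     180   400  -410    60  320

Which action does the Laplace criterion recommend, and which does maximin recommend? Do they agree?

Row averages: CropF=48, CropG=48, CropE=128, CropD=-166, CropB=158, CropC=110
Highest average = 158 → CropB.
Row minima: CropF=-330, CropG=-410, CropE=-60, CropD=-480, CropB=-130, CropC=-410
Best worst-case = -60 → CropE.

laplace → CropB; maximin → CropE (disagree)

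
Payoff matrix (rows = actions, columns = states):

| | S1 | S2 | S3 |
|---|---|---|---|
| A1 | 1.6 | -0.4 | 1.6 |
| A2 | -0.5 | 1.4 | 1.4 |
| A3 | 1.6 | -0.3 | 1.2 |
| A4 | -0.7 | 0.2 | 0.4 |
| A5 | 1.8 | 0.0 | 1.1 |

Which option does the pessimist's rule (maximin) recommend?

Row minima: A1=-0.4, A2=-0.5, A3=-0.3, A4=-0.7, A5=0.0
Best worst-case = 0.0 → A5.

A5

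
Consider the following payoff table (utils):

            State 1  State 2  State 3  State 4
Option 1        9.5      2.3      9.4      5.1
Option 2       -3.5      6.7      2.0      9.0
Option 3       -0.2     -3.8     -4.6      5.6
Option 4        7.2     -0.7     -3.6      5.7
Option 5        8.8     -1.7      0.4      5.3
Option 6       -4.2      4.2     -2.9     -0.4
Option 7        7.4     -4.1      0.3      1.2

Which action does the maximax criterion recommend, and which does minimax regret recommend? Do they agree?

Row maxima: Option 1=9.5, Option 2=9.0, Option 3=5.6, Option 4=7.2, Option 5=8.8, Option 6=4.2, Option 7=7.4
Best best-case = 9.5 → Option 1.
Column bests: State 1=9.5, State 2=6.7, State 3=9.4, State 4=9.0.
Option 1 regrets: 0.0, 4.4, 0.0, 3.9 → max 4.4
Option 2 regrets: 13.0, 0.0, 7.4, 0.0 → max 13.0
Option 3 regrets: 9.7, 10.5, 14.0, 3.4 → max 14.0
Option 4 regrets: 2.3, 7.4, 13.0, 3.3 → max 13.0
Option 5 regrets: 0.7, 8.4, 9.0, 3.7 → max 9.0
Option 6 regrets: 13.7, 2.5, 12.3, 9.4 → max 13.7
Option 7 regrets: 2.1, 10.8, 9.1, 7.8 → max 10.8
Smallest max regret = 4.4 → Option 1.

maximax → Option 1; minimax regret → Option 1 (agree)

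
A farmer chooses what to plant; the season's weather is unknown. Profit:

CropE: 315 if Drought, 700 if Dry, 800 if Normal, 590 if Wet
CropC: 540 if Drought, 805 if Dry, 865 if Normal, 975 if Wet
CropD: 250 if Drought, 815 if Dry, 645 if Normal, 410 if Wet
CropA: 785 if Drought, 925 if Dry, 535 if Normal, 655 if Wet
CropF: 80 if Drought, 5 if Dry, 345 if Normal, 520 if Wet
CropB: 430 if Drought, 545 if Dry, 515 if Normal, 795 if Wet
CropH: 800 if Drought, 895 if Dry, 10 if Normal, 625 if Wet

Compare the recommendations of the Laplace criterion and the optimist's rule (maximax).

laplace → CropC; maximax → CropC (agree)

Row averages: CropE=601.25, CropC=796.25, CropD=530, CropA=725, CropF=237.5, CropB=571.25, CropH=582.5
Highest average = 796.25 → CropC.
Row maxima: CropE=800, CropC=975, CropD=815, CropA=925, CropF=520, CropB=795, CropH=895
Best best-case = 975 → CropC.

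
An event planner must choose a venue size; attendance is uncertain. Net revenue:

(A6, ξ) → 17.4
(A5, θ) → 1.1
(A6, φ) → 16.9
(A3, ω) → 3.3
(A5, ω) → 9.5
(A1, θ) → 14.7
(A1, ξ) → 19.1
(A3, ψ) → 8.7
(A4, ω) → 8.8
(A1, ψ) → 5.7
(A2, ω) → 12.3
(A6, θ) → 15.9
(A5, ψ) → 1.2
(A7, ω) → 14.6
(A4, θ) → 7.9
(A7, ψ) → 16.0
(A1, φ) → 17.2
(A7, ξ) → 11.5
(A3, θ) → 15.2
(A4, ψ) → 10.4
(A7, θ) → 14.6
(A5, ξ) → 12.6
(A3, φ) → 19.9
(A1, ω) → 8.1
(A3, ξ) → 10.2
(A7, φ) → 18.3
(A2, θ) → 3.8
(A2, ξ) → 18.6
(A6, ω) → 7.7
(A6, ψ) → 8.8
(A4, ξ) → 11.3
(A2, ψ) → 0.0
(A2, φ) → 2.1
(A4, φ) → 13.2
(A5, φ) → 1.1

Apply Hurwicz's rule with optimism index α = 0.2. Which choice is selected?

A1: 0.2·19.1 + 0.8·5.7 = 8.38
A2: 0.2·18.6 + 0.8·0.0 = 3.72
A3: 0.2·19.9 + 0.8·3.3 = 6.62
A4: 0.2·13.2 + 0.8·7.9 = 8.96
A5: 0.2·12.6 + 0.8·1.1 = 3.4
A6: 0.2·17.4 + 0.8·7.7 = 9.64
A7: 0.2·18.3 + 0.8·11.5 = 12.86
Highest Hurwicz score = 12.86 → A7.

A7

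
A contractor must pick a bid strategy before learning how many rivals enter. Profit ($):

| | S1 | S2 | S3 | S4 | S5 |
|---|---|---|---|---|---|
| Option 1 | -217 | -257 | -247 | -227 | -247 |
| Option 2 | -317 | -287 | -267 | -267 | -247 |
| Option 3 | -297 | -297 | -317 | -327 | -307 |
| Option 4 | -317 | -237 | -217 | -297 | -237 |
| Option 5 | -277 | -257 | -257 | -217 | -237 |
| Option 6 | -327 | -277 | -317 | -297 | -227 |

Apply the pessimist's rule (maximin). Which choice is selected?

Option 1

Row minima: Option 1=-257, Option 2=-317, Option 3=-327, Option 4=-317, Option 5=-277, Option 6=-327
Best worst-case = -257 → Option 1.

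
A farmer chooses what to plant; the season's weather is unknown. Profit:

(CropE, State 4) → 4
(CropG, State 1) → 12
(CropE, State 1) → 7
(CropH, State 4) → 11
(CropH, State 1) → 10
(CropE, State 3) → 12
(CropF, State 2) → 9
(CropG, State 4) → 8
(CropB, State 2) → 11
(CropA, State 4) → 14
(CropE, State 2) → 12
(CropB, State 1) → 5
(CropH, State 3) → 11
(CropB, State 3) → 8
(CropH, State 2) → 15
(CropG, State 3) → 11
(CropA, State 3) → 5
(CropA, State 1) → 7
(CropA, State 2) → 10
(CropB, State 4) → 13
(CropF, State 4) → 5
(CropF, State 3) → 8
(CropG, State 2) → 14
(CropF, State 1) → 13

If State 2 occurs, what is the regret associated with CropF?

6

Best payoff under State 2 is 15.
Regret = 15 − 9 = 6.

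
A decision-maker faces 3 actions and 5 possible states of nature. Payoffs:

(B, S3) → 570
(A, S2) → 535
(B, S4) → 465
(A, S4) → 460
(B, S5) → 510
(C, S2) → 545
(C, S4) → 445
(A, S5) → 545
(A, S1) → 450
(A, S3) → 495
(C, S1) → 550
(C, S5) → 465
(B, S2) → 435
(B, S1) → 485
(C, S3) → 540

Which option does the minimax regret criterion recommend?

C

Column bests: S1=550, S2=545, S3=570, S4=465, S5=545.
A regrets: 100, 10, 75, 5, 0 → max 100
B regrets: 65, 110, 0, 0, 35 → max 110
C regrets: 0, 0, 30, 20, 80 → max 80
Smallest max regret = 80 → C.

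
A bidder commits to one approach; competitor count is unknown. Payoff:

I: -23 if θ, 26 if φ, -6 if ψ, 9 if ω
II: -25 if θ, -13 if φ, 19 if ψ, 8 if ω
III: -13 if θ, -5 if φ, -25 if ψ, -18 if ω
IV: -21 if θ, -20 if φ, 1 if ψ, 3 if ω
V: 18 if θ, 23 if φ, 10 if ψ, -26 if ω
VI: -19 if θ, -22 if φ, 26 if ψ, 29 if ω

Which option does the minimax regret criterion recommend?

Column bests: θ=18, φ=26, ψ=26, ω=29.
I regrets: 41, 0, 32, 20 → max 41
II regrets: 43, 39, 7, 21 → max 43
III regrets: 31, 31, 51, 47 → max 51
IV regrets: 39, 46, 25, 26 → max 46
V regrets: 0, 3, 16, 55 → max 55
VI regrets: 37, 48, 0, 0 → max 48
Smallest max regret = 41 → I.

I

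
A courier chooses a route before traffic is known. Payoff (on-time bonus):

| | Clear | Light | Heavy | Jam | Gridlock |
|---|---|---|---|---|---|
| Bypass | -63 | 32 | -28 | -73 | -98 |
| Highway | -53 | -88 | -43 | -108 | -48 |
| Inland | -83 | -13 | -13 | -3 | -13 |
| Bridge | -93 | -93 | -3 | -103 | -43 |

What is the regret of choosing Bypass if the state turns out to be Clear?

10

Best payoff under Clear is -53.
Regret = -53 − (-63) = 10.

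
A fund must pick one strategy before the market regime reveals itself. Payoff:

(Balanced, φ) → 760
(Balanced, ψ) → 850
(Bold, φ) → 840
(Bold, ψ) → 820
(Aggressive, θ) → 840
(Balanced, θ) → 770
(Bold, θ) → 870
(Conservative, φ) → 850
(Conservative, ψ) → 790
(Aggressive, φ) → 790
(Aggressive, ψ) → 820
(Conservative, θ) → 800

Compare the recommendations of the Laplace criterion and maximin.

laplace → Bold; maximin → Bold (agree)

Row averages: Conservative=2440/3, Balanced=2380/3, Aggressive=2450/3, Bold=2530/3
Highest average = 2530/3 → Bold.
Row minima: Conservative=790, Balanced=760, Aggressive=790, Bold=820
Best worst-case = 820 → Bold.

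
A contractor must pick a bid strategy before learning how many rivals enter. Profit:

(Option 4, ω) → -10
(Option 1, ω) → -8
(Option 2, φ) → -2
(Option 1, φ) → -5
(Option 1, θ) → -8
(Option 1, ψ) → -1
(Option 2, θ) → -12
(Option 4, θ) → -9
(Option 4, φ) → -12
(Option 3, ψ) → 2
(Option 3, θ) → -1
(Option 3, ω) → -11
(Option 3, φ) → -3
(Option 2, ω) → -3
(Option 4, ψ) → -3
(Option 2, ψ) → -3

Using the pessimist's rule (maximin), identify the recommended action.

Row minima: Option 1=-8, Option 2=-12, Option 3=-11, Option 4=-12
Best worst-case = -8 → Option 1.

Option 1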